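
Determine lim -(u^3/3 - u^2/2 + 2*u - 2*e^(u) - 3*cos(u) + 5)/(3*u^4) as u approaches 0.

Substitution gives 0/0 (the numerator vanishes to order 4).
Expand each term to order u^4: the coefficient of u^4 in -3·cos(u) is -1/8 and in -2·e^(u) is -1/12.
Lower-order terms cancel with the polynomial part, so the numerator is (-5/24)·u^4 + o(u^4), and the limit is (-5/24)/(-3) = 5/72.

5/72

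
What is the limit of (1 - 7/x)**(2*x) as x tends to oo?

The base → 1 and the exponent → ∞: a 1^∞ form.
Take logarithms: (2x)·ln(1 - 7/x). Since ln(1+u) ~ u for small u, this behaves like (2x)·(-7/x) → -14.
So the limit is e^(-14).

e^(-14)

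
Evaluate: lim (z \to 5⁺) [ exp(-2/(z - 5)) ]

As z → 5⁺, -2/(z - 5) → −∞, so e^(-2/(z - 5)) → 0.

0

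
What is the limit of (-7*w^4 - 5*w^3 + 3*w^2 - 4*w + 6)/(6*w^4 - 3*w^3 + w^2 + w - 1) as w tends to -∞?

Numerator and denominator both have degree 4.
Dividing every term by w^4, all lower-order terms vanish and the limit is the ratio of leading coefficients, -7/(6) = -7/6.

-7/6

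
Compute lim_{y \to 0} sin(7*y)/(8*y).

Substitution gives 0/0.
Write it as (7/8)·sin(7y)/(7y); since sin(u)/u → 1, the limit is 7/8.

7/8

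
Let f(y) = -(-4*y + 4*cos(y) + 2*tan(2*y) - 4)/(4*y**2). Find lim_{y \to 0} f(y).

1/2

Substitution gives 0/0; apply L'Hôpital's rule 2 times.
After differentiating numerator and denominator 2 times the quotient is (-4*cos(y) + 16*tan(2*y)/cos(2*y)^2)/(-8); at y = 0 this is 1/2.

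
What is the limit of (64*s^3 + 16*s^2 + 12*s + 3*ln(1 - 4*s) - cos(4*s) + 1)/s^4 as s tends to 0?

-608/3

Substitution gives 0/0 (the numerator vanishes to order 4).
Expand each term to order s^4: the coefficient of s^4 in −cos(4s) is -32/3 and in 3·ln(1 - 4s) is -192.
Lower-order terms cancel with the polynomial part, so the numerator is (-608/3)·s^4 + o(s^4), and the limit is (-608/3)/(1) = -608/3.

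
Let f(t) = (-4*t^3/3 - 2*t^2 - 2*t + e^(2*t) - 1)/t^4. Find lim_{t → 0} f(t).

Direct substitution gives 0/0.
Apply L'Hôpital: lim (-4*t^2 - 4*t + 2*e^(2*t) - 2)/(4*t^3), still 0/0.
Apply L'Hôpital: lim (-8*t + 4*e^(2*t) - 4)/(12*t^2), still 0/0.
Apply L'Hôpital: lim (8*e^(2*t) - 8)/(24*t), still 0/0.
After 4 applications of L'Hôpital's rule the quotient is (16*e^(2*t))/(24); substituting t = 0 gives 2/3.

2/3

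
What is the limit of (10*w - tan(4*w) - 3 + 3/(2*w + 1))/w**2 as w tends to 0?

Substitution gives 0/0 (the numerator vanishes to order 2).
Expand each term to order w^2: the coefficient of w^2 in −tan(4w) is 0 and in 3·1/(1 + 2w) is 12.
Lower-order terms cancel with the polynomial part, so the numerator is (12)·w^2 + o(w^2), and the limit is (12)/(1) = 12.

12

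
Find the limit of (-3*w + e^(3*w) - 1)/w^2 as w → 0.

9/2

Direct substitution gives 0/0.
Apply L'Hôpital: lim (3*e^(3*w) - 3)/(2*w), still 0/0.
After 2 applications of L'Hôpital's rule the quotient is (9*e^(3*w))/(2); substituting w = 0 gives 9/2.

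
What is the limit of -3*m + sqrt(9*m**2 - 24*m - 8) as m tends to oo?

This has the form ∞ − ∞. Multiply and divide by the conjugate √(9*m^2 - 24*m - 8) + 3m.
That gives (-24m - 8) / (√(9*m^2 - 24*m - 8) + 3m).
Divide numerator and denominator by m: the limit is -24/(2·3) = -4.

-4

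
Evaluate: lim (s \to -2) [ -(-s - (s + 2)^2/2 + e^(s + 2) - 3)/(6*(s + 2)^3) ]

-1/36

Direct substitution gives 0/0.
Apply L'Hôpital: lim (-s + e^(s + 2) - 3)/(-18*(s + 2)^2), still 0/0.
Apply L'Hôpital: lim (e^(s + 2) - 1)/(-36*s - 72), still 0/0.
After 3 applications of L'Hôpital's rule the quotient is (e^(s + 2))/(-36); substituting s = -2 gives -1/36.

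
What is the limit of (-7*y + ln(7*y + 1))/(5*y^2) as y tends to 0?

Direct substitution gives 0/0.
Apply L'Hôpital: lim (-7 + 7/(7*y + 1))/(10*y), still 0/0.
After 2 applications of L'Hôpital's rule the quotient is (-49/(7*y + 1)^2)/(10); substituting y = 0 gives -49/10.

-49/10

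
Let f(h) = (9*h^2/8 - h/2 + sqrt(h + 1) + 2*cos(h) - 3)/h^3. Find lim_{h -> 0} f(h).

Substitution gives 0/0 (the numerator vanishes to order 3).
Expand each term to order h^3: the coefficient of h^3 in 2·cos(h) is 0 and in √(1 + h) is 1/16.
Lower-order terms cancel with the polynomial part, so the numerator is (1/16)·h^3 + o(h^3), and the limit is (1/16)/(1) = 1/16.

1/16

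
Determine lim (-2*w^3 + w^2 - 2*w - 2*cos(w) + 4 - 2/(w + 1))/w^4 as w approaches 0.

-25/12

Substitution gives 0/0; apply L'Hôpital's rule 4 times.
After differentiating numerator and denominator 4 times the quotient is (-2*cos(w) - 48/(w + 1)^5)/(24); at w = 0 this is -25/12.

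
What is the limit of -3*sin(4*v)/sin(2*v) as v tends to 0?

Substitution gives 0/0.
Divide numerator and denominator by v: sin(4v)/v → 4 and sin(2v)/v → 2, so the limit is -3·4/2 = -6.

-6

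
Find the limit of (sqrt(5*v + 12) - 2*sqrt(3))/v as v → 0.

5*√(3)/12

Substitution gives 0/0. Multiply numerator and denominator by the conjugate √(12 + 5v) + √12.
The numerator becomes (12 + 5v) − 12 = 5v, so the expression simplifies to 5/(√(12 + 5v) + √12).
Letting v → 0 gives 5/(2√12) = 5*√(3)/12.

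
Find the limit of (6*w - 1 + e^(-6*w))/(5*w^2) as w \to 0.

Direct substitution gives 0/0.
Apply L'Hôpital: lim (6 - 6*e^(-6*w))/(10*w), still 0/0.
After 2 applications of L'Hôpital's rule the quotient is (36*e^(-6*w))/(10); substituting w = 0 gives 18/5.

18/5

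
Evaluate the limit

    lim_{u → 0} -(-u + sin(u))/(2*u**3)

1/12

Direct substitution gives 0/0.
Apply L'Hôpital: lim (cos(u) - 1)/(-6*u^2), still 0/0.
Apply L'Hôpital: lim (-sin(u))/(-12*u), still 0/0.
After 3 applications of L'Hôpital's rule the quotient is (-cos(u))/(-12); substituting u = 0 gives 1/12.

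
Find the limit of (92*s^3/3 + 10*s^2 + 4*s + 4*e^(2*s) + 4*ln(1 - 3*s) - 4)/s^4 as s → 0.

-235/3

Substitution gives 0/0 (the numerator vanishes to order 4).
Expand each term to order s^4: the coefficient of s^4 in 4·e^(2s) is 8/3 and in 4·ln(1 - 3s) is -81.
Lower-order terms cancel with the polynomial part, so the numerator is (-235/3)·s^4 + o(s^4), and the limit is (-235/3)/(1) = -235/3.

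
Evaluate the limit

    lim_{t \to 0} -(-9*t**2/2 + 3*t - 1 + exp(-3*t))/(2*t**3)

Direct substitution gives 0/0.
Apply L'Hôpital: lim (-9*t + 3 - 3*e^(-3*t))/(-6*t^2), still 0/0.
Apply L'Hôpital: lim (-9 + 9*e^(-3*t))/(-12*t), still 0/0.
After 3 applications of L'Hôpital's rule the quotient is (-27*e^(-3*t))/(-12); substituting t = 0 gives 9/4.

9/4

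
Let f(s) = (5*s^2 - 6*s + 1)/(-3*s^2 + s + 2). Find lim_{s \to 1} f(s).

Direct substitution gives 0/0, so factor. Both numerator and denominator have (s - 1) as a factor.
After cancelling, the expression reduces to (5*s - 1)/(-3*s - 2).
Substituting s = 1 gives -4/5.

-4/5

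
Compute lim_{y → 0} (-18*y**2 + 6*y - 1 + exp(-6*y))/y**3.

Direct substitution gives 0/0.
Apply L'Hôpital: lim (-36*y + 6 - 6*e^(-6*y))/(3*y^2), still 0/0.
Apply L'Hôpital: lim (-36 + 36*e^(-6*y))/(6*y), still 0/0.
After 3 applications of L'Hôpital's rule the quotient is (-216*e^(-6*y))/(6); substituting y = 0 gives -36.

-36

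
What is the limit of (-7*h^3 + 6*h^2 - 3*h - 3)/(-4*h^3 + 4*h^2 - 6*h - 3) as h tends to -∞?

7/4

Numerator and denominator both have degree 3.
Dividing every term by h^3, all lower-order terms vanish and the limit is the ratio of leading coefficients, -7/(-4) = 7/4.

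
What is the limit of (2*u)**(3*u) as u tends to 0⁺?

Base → 0⁺ and exponent → 0⁺: a 0^0 form.
Take logs: 3u·ln(2u). This is 0·(−∞); rewriting as ln(2u)/(1/(3u)) and applying L'Hôpital gives 0.
Hence the limit is e^0 = 1.

1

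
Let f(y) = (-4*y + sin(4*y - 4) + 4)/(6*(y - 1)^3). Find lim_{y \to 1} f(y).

-16/9

Direct substitution gives 0/0.
Apply L'Hôpital: lim (4*cos(4*y - 4) - 4)/(18*(y - 1)^2), still 0/0.
Apply L'Hôpital: lim (-16*sin(4*y - 4))/(36*y - 36), still 0/0.
After 3 applications of L'Hôpital's rule the quotient is (-64*cos(4*y - 4))/(36); substituting y = 1 gives -16/9.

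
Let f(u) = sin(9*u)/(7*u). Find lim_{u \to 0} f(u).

9/7

Substitution gives 0/0.
Write it as (9/7)·sin(9u)/(9u); since sin(θ)/θ → 1, the limit is 9/7.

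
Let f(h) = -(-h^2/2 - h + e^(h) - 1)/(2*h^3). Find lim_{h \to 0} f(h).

-1/12

Direct substitution gives 0/0.
Apply L'Hôpital: lim (-h + e^(h) - 1)/(-6*h^2), still 0/0.
Apply L'Hôpital: lim (e^(h) - 1)/(-12*h), still 0/0.
After 3 applications of L'Hôpital's rule the quotient is (e^(h))/(-12); substituting h = 0 gives -1/12.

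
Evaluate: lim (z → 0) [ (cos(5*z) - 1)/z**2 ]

Direct substitution gives 0/0.
Apply L'Hôpital: lim (-5*sin(5*z))/(2*z), still 0/0.
After 2 applications of L'Hôpital's rule the quotient is (-25*cos(5*z))/(2); substituting z = 0 gives -25/2.

-25/2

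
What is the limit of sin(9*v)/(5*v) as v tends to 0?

9/5

Substitution gives 0/0.
Write it as (9/5)·sin(9v)/(9v); since sin(u)/u → 1, the limit is 9/5.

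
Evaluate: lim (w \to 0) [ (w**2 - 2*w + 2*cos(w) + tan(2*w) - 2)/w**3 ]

8/3

Substitution gives 0/0 (the numerator vanishes to order 3).
Expand each term to order w^3: the coefficient of w^3 in tan(2w) is 8/3 and in 2·cos(w) is 0.
Lower-order terms cancel with the polynomial part, so the numerator is (8/3)·w^3 + o(w^3), and the limit is (8/3)/(1) = 8/3.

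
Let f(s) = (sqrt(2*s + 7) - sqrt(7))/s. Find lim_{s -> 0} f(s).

√(7)/7

Substitution gives 0/0. Multiply numerator and denominator by the conjugate √(7 + 2s) + √7.
The numerator becomes (7 + 2s) − 7 = 2s, so the expression simplifies to 2/(√(7 + 2s) + √7).
Letting s → 0 gives 2/(2√7) = √(7)/7.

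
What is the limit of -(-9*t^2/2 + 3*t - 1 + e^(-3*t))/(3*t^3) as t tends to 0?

Direct substitution gives 0/0.
Apply L'Hôpital: lim (-9*t + 3 - 3*e^(-3*t))/(-9*t^2), still 0/0.
Apply L'Hôpital: lim (-9 + 9*e^(-3*t))/(-18*t), still 0/0.
After 3 applications of L'Hôpital's rule the quotient is (-27*e^(-3*t))/(-18); substituting t = 0 gives 3/2.

3/2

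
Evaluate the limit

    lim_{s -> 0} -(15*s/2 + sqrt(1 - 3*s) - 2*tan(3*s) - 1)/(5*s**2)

9/40

Substitution gives 0/0; apply L'Hôpital's rule 2 times.
After differentiating numerator and denominator 2 times the quotient is (-36*tan(3*s)/cos(3*s)^2 - 9/(4*(1 - 3*s)^(3/2)))/(-10); at s = 0 this is 9/40.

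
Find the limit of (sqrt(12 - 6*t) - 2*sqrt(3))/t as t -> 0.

Substitution gives 0/0. Multiply numerator and denominator by the conjugate √(12 - 6t) + √12.
The numerator becomes (12 - 6t) − 12 = -6t, so the expression simplifies to -6/(√(12 - 6t) + √12).
Letting t → 0 gives -6/(2√12) = -√(3)/2.

-√(3)/2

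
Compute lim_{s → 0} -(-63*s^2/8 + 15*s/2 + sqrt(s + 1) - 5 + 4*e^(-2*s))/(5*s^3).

Substitution gives 0/0 (the numerator vanishes to order 3).
Expand each term to order s^3: the coefficient of s^3 in 4·e^(-2s) is -16/3 and in √(1 + s) is 1/16.
Lower-order terms cancel with the polynomial part, so the numerator is (-253/48)·s^3 + o(s^3), and the limit is (-253/48)/(-5) = 253/240.

253/240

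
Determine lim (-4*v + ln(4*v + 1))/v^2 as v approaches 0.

-8

Direct substitution gives 0/0.
Apply L'Hôpital: lim (-4 + 4/(4*v + 1))/(2*v), still 0/0.
After 2 applications of L'Hôpital's rule the quotient is (-16/(4*v + 1)^2)/(2); substituting v = 0 gives -8.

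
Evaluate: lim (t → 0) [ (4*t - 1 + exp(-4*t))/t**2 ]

8

Direct substitution gives 0/0.
Apply L'Hôpital: lim (4 - 4*e^(-4*t))/(2*t), still 0/0.
After 2 applications of L'Hôpital's rule the quotient is (16*e^(-4*t))/(2); substituting t = 0 gives 8.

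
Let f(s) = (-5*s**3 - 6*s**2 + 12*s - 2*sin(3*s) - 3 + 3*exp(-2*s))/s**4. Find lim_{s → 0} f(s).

Substitution gives 0/0 (the numerator vanishes to order 4).
Expand each term to order s^4: the coefficient of s^4 in 3·e^(-2s) is 2 and in -2·sin(3s) is 0.
Lower-order terms cancel with the polynomial part, so the numerator is (2)·s^4 + o(s^4), and the limit is (2)/(1) = 2.

2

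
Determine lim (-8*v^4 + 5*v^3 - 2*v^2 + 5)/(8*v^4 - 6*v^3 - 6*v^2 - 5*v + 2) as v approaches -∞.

-1

Numerator and denominator both have degree 4.
Dividing every term by v^4, all lower-order terms vanish and the limit is the ratio of leading coefficients, -8/(8) = -1.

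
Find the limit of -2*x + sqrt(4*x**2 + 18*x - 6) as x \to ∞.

This has the form ∞ − ∞. Multiply and divide by the conjugate √(4*x^2 + 18*x - 6) + 2x.
That gives (18x - 6) / (√(4*x^2 + 18*x - 6) + 2x).
Divide numerator and denominator by x: the limit is 18/(2·2) = 9/2.

9/2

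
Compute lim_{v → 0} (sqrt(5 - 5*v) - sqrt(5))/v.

A 0/0 form; rationalise with √(5 - 5v) + √5. This collapses the numerator to -5v, leaving -5/(√(5 - 5v) + √5) → -5/(2√5) = -√(5)/2.

-√(5)/2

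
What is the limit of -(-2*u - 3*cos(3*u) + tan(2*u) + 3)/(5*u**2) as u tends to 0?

-27/10

Substitution gives 0/0; apply L'Hôpital's rule 2 times.
After differentiating numerator and denominator 2 times the quotient is (27*cos(3*u) + 8*tan(2*u)/cos(2*u)^2)/(-10); at u = 0 this is -27/10.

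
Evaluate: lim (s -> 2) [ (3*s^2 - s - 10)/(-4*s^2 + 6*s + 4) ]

At s = 2 both the top and bottom vanish — a removable singularity. Factoring out (s - 2) from each leaves (3*s + 5)/(-4*s - 2), which at s = 2 equals -11/10.

-11/10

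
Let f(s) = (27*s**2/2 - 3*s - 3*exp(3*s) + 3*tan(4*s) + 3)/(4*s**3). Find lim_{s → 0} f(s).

Substitution gives 0/0 (the numerator vanishes to order 3).
Expand each term to order s^3: the coefficient of s^3 in 3·tan(4s) is 64 and in -3·e^(3s) is -27/2.
Lower-order terms cancel with the polynomial part, so the numerator is (101/2)·s^3 + o(s^3), and the limit is (101/2)/(4) = 101/8.

101/8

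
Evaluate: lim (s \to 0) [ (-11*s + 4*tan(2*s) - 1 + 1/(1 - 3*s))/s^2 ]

Substitution gives 0/0 (the numerator vanishes to order 2).
Expand each term to order s^2: the coefficient of s^2 in 1/(1 - 3s) is 9 and in 4·tan(2s) is 0.
Lower-order terms cancel with the polynomial part, so the numerator is (9)·s^2 + o(s^2), and the limit is (9)/(1) = 9.

9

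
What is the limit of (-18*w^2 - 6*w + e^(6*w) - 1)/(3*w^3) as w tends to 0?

12

Direct substitution gives 0/0.
Apply L'Hôpital: lim (-36*w + 6*e^(6*w) - 6)/(9*w^2), still 0/0.
Apply L'Hôpital: lim (36*e^(6*w) - 36)/(18*w), still 0/0.
After 3 applications of L'Hôpital's rule the quotient is (216*e^(6*w))/(18); substituting w = 0 gives 12.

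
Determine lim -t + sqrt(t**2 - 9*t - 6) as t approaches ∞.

An ∞ − ∞ form. Rationalising with the conjugate, the difference becomes (-9t - 6) / (√(t^2 - 9*t - 6) + t).
For large t the denominator behaves like 2·t, so the quotient tends to -9/2 = -9/2.

-9/2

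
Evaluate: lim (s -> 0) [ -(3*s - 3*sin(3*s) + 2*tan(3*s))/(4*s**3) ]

-63/8

Substitution gives 0/0; apply L'Hôpital's rule 3 times.
After differentiating numerator and denominator 3 times the quotient is (81*cos(3*s) + 324*tan(3*s)^4 + 432*tan(3*s)^2 + 108)/(-24); at s = 0 this is -63/8.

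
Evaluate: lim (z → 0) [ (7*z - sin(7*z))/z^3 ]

Direct substitution gives 0/0.
Apply L'Hôpital: lim (7 - 7*cos(7*z))/(3*z^2), still 0/0.
Apply L'Hôpital: lim (49*sin(7*z))/(6*z), still 0/0.
After 3 applications of L'Hôpital's rule the quotient is (343*cos(7*z))/(6); substituting z = 0 gives 343/6.

343/6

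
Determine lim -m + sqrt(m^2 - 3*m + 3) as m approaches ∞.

-3/2

An ∞ − ∞ form. Rationalising with the conjugate, the difference becomes (-3m + 3) / (√(m^2 - 3*m + 3) + m).
For large m the denominator behaves like 2·m, so the quotient tends to -3/2 = -3/2.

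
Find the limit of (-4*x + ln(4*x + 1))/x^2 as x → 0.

Direct substitution gives 0/0.
Apply L'Hôpital: lim (-4 + 4/(4*x + 1))/(2*x), still 0/0.
After 2 applications of L'Hôpital's rule the quotient is (-16/(4*x + 1)^2)/(2); substituting x = 0 gives -8.

-8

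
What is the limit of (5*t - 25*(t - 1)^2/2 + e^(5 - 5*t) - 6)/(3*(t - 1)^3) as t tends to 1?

-125/18

Direct substitution gives 0/0.
Apply L'Hôpital: lim (-25*t - 5*e^(5 - 5*t) + 30)/(9*(t - 1)^2), still 0/0.
Apply L'Hôpital: lim (25*e^(5 - 5*t) - 25)/(18*t - 18), still 0/0.
After 3 applications of L'Hôpital's rule the quotient is (-125*e^(5 - 5*t))/(18); substituting t = 1 gives -125/18.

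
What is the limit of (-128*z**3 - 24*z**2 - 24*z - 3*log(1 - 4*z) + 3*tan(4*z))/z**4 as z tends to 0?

Substitution gives 0/0 (the numerator vanishes to order 4).
Expand each term to order z^4: the coefficient of z^4 in -3·ln(1 - 4z) is 192 and in 3·tan(4z) is 0.
Lower-order terms cancel with the polynomial part, so the numerator is (192)·z^4 + o(z^4), and the limit is (192)/(1) = 192.

192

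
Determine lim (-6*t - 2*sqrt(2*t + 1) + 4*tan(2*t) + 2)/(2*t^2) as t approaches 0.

1/2

Substitution gives 0/0; apply L'Hôpital's rule 2 times.
After differentiating numerator and denominator 2 times the quotient is (32*tan(2*t)/cos(2*t)^2 + 2/(2*t + 1)^(3/2))/(4); at t = 0 this is 1/2.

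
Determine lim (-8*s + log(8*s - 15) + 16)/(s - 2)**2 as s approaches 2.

-32

Direct substitution gives 0/0.
Apply L'Hôpital: lim (-8 + 8/(8*s - 15))/(2*s - 4), still 0/0.
After 2 applications of L'Hôpital's rule the quotient is (-64/(8*s - 15)^2)/(2); substituting s = 2 gives -32.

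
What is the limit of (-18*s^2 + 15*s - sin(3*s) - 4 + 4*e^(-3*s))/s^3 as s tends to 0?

-27/2

Substitution gives 0/0 (the numerator vanishes to order 3).
Expand each term to order s^3: the coefficient of s^3 in −sin(3s) is 9/2 and in 4·e^(-3s) is -18.
Lower-order terms cancel with the polynomial part, so the numerator is (-27/2)·s^3 + o(s^3), and the limit is (-27/2)/(1) = -27/2.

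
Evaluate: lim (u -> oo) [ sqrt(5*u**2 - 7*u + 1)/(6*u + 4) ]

For large |u|, √(5*u^2 - 7*u + 1) ≈ √5·|u| and the denominator ≈ 6u.
Since u → +∞, |u| = u, giving √5/(6) = √(5)/6.

√(5)/6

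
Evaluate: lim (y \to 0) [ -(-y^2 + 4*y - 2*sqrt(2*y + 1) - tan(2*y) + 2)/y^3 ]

11/3

Substitution gives 0/0 (the numerator vanishes to order 3).
Expand each term to order y^3: the coefficient of y^3 in −tan(2y) is -8/3 and in -2·√(1 + 2y) is -1.
Lower-order terms cancel with the polynomial part, so the numerator is (-11/3)·y^3 + o(y^3), and the limit is (-11/3)/(-1) = 11/3.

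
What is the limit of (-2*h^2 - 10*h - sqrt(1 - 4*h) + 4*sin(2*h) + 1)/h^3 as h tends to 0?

Substitution gives 0/0 (the numerator vanishes to order 3).
Expand each term to order h^3: the coefficient of h^3 in −√(1 - 4h) is 4 and in 4·sin(2h) is -16/3.
Lower-order terms cancel with the polynomial part, so the numerator is (-4/3)·h^3 + o(h^3), and the limit is (-4/3)/(1) = -4/3.

-4/3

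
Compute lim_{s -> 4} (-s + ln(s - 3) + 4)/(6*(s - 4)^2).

Direct substitution gives 0/0.
Apply L'Hôpital: lim (-1 + 1/(s - 3))/(12*s - 48), still 0/0.
After 2 applications of L'Hôpital's rule the quotient is (-1/(s - 3)^2)/(12); substituting s = 4 gives -1/12.

-1/12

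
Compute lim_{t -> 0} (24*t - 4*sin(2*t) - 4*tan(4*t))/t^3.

Substitution gives 0/0 (the numerator vanishes to order 3).
Expand each term to order t^3: the coefficient of t^3 in -4·tan(4t) is -256/3 and in -4·sin(2t) is 16/3.
Lower-order terms cancel with the polynomial part, so the numerator is (-80)·t^3 + o(t^3), and the limit is (-80)/(1) = -80.

-80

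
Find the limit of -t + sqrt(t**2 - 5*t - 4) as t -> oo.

This has the form ∞ − ∞. Multiply and divide by the conjugate √(t^2 - 5*t - 4) + t.
That gives (-5t - 4) / (√(t^2 - 5*t - 4) + t).
Divide numerator and denominator by t: the limit is -5/(2·1) = -5/2.

-5/2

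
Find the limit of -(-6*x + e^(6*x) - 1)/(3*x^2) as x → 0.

Direct substitution gives 0/0.
Apply L'Hôpital: lim (6*e^(6*x) - 6)/(-6*x), still 0/0.
After 2 applications of L'Hôpital's rule the quotient is (36*e^(6*x))/(-6); substituting x = 0 gives -6.

-6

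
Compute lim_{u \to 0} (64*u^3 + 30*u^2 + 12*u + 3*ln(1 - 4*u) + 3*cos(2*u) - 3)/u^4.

Substitution gives 0/0; apply L'Hôpital's rule 4 times.
After differentiating numerator and denominator 4 times the quotient is (48*cos(2*u) - 4608/(4*u - 1)^4)/(24); at u = 0 this is -190.

-190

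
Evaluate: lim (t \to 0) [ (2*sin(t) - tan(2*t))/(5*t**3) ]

-3/5

Substitution gives 0/0; apply L'Hôpital's rule 3 times.
After differentiating numerator and denominator 3 times the quotient is (-2*cos(t) - 48*tan(2*t)^4 - 64*tan(2*t)^2 - 16)/(30); at t = 0 this is -3/5.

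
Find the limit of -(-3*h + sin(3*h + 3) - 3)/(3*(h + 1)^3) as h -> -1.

Direct substitution gives 0/0.
Apply L'Hôpital: lim (3*cos(3*h + 3) - 3)/(-9*(h + 1)^2), still 0/0.
Apply L'Hôpital: lim (-9*sin(3*h + 3))/(-18*h - 18), still 0/0.
After 3 applications of L'Hôpital's rule the quotient is (-27*cos(3*h + 3))/(-18); substituting h = -1 gives 3/2.

3/2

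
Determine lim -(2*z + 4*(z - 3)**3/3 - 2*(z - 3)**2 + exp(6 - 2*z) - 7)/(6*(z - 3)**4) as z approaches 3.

Direct substitution gives 0/0.
Apply L'Hôpital: lim (-4*z + 4*(z - 3)^2 - 2*e^(6 - 2*z) + 14)/(-24*(z - 3)^3), still 0/0.
Apply L'Hôpital: lim (8*z + 4*e^(6 - 2*z) - 28)/(-72*(z - 3)^2), still 0/0.
Apply L'Hôpital: lim (8 - 8*e^(6 - 2*z))/(432 - 144*z), still 0/0.
After 4 applications of L'Hôpital's rule the quotient is (16*e^(6 - 2*z))/(-144); substituting z = 3 gives -1/9.

-1/9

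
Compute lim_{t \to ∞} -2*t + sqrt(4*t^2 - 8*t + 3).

This has the form ∞ − ∞. Multiply and divide by the conjugate √(4*t^2 - 8*t + 3) + 2t.
That gives (-8t + 3) / (√(4*t^2 - 8*t + 3) + 2t).
Divide numerator and denominator by t: the limit is -8/(2·2) = -2.

-2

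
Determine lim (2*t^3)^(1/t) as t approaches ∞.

Base → ∞ and exponent → 0: an ∞^0 form.
Take logs: (1/t)·ln(2·t^3) = (ln 2 + 3·ln t)/t → 0.
So the limit is e^0 = 1.

1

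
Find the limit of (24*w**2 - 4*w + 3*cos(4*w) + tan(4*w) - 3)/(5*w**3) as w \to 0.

64/15

Substitution gives 0/0; apply L'Hôpital's rule 3 times.
After differentiating numerator and denominator 3 times the quotient is (192*sin(4*w) + 384*tan(4*w)^4 + 512*tan(4*w)^2 + 128)/(30); at w = 0 this is 64/15.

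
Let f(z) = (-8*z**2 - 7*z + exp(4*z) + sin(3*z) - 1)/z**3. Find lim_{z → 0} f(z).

37/6

Substitution gives 0/0 (the numerator vanishes to order 3).
Expand each term to order z^3: the coefficient of z^3 in e^(4z) is 32/3 and in sin(3z) is -9/2.
Lower-order terms cancel with the polynomial part, so the numerator is (37/6)·z^3 + o(z^3), and the limit is (37/6)/(1) = 37/6.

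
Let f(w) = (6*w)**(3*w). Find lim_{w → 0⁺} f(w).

Base → 0⁺ and exponent → 0⁺: a 0^0 form.
Take logs: 3w·ln(6w). This is 0·(−∞); rewriting as ln(6w)/(1/(3w)) and applying L'Hôpital gives 0.
Hence the limit is e^0 = 1.

1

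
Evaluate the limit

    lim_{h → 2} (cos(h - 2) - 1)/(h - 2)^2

Direct substitution gives 0/0.
Apply L'Hôpital: lim (-sin(h - 2))/(2*h - 4), still 0/0.
After 2 applications of L'Hôpital's rule the quotient is (-cos(h - 2))/(2); substituting h = 2 gives -1/2.

-1/2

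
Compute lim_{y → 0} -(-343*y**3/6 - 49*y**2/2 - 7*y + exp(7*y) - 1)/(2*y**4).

Direct substitution gives 0/0.
Apply L'Hôpital: lim (-343*y^2/2 - 49*y + 7*e^(7*y) - 7)/(-8*y^3), still 0/0.
Apply L'Hôpital: lim (-343*y + 49*e^(7*y) - 49)/(-24*y^2), still 0/0.
Apply L'Hôpital: lim (343*e^(7*y) - 343)/(-48*y), still 0/0.
After 4 applications of L'Hôpital's rule the quotient is (2401*e^(7*y))/(-48); substituting y = 0 gives -2401/48.

-2401/48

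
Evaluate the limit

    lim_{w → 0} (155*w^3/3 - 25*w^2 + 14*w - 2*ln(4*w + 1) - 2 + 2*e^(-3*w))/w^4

Substitution gives 0/0; apply L'Hôpital's rule 4 times.
After differentiating numerator and denominator 4 times the quotient is (162*e^(-3*w) + 3072/(4*w + 1)^4)/(24); at w = 0 this is 539/4.

539/4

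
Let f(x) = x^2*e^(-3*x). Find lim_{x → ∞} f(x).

0

Write as x^2/e^{3x}, an ∞/∞ form.
Exponential growth dominates any polynomial, so repeated L'Hôpital (or the standard result) gives 0.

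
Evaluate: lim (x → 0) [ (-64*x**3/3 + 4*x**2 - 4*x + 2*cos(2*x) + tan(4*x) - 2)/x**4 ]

Substitution gives 0/0; apply L'Hôpital's rule 4 times.
After differentiating numerator and denominator 4 times the quotient is (32*cos(2*x) + 6144*tan(4*x)^5 + 10240*tan(4*x)^3 + 4096*tan(4*x))/(24); at x = 0 this is 4/3.

4/3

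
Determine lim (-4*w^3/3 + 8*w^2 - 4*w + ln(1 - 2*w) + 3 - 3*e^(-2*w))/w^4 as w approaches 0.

Substitution gives 0/0; apply L'Hôpital's rule 4 times.
After differentiating numerator and denominator 4 times the quotient is (-48*e^(-2*w) - 96/(2*w - 1)^4)/(24); at w = 0 this is -6.

-6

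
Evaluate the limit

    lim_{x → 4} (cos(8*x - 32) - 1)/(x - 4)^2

Direct substitution gives 0/0.
Apply L'Hôpital: lim (-8*sin(8*x - 32))/(2*x - 8), still 0/0.
After 2 applications of L'Hôpital's rule the quotient is (-64*cos(8*x - 32))/(2); substituting x = 4 gives -32.

-32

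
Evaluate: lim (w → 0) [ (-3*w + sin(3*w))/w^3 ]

-9/2

Direct substitution gives 0/0.
Apply L'Hôpital: lim (3*cos(3*w) - 3)/(3*w^2), still 0/0.
Apply L'Hôpital: lim (-9*sin(3*w))/(6*w), still 0/0.
After 3 applications of L'Hôpital's rule the quotient is (-27*cos(3*w))/(6); substituting w = 0 gives -9/2.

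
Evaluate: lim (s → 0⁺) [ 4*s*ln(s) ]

0

This is a 0·(−∞) form. Rewrite as 4·ln(s) / s^(−1) and apply L'Hôpital:
the derivative quotient is 4·(1/s) / (−1·s^(−2)) = (-4/1)·s^1 → 0.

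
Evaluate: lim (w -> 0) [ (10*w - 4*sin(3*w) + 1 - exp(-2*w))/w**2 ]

-2

Substitution gives 0/0 (the numerator vanishes to order 2).
Expand each term to order w^2: the coefficient of w^2 in -4·sin(3w) is 0 and in −e^(-2w) is -2.
Lower-order terms cancel with the polynomial part, so the numerator is (-2)·w^2 + o(w^2), and the limit is (-2)/(1) = -2.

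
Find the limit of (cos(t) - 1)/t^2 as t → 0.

Direct substitution gives 0/0.
Apply L'Hôpital: lim (-sin(t))/(2*t), still 0/0.
After 2 applications of L'Hôpital's rule the quotient is (-cos(t))/(2); substituting t = 0 gives -1/2.

-1/2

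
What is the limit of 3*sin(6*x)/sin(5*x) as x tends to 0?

Substitution gives 0/0.
Divide numerator and denominator by x: sin(6x)/x → 6 and sin(5x)/x → 5, so the limit is 3·6/5 = 18/5.

18/5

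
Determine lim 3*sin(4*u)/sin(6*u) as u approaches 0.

Substitution gives 0/0.
Divide numerator and denominator by u: sin(4u)/u → 4 and sin(6u)/u → 6, so the limit is 3·4/6 = 2.

2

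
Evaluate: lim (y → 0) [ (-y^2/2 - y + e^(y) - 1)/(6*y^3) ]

Direct substitution gives 0/0.
Apply L'Hôpital: lim (-y + e^(y) - 1)/(18*y^2), still 0/0.
Apply L'Hôpital: lim (e^(y) - 1)/(36*y), still 0/0.
After 3 applications of L'Hôpital's rule the quotient is (e^(y))/(36); substituting y = 0 gives 1/36.

1/36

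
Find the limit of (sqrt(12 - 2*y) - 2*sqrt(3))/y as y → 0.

-√(3)/6

A 0/0 form; rationalise with √(12 - 2y) + √12. This collapses the numerator to -2y, leaving -2/(√(12 - 2y) + √12) → -2/(2√12) = -√(3)/6.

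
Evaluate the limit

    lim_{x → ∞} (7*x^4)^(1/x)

Base → ∞ and exponent → 0: an ∞^0 form.
Take logs: (1/x)·ln(7·x^4) = (ln 7 + 4·ln x)/x → 0.
So the limit is e^0 = 1.

1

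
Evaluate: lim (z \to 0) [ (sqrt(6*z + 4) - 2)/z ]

3/2

A 0/0 form; rationalise with √(4 + 6z) + √4. This collapses the numerator to 6z, leaving 6/(√(4 + 6z) + √4) → 6/(2√4) = 3/2.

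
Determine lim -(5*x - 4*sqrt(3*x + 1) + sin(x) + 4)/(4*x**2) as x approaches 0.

-9/8

Substitution gives 0/0 (the numerator vanishes to order 2).
Expand each term to order x^2: the coefficient of x^2 in -4·√(1 + 3x) is 9/2 and in sin(x) is 0.
Lower-order terms cancel with the polynomial part, so the numerator is (9/2)·x^2 + o(x^2), and the limit is (9/2)/(-4) = -9/8.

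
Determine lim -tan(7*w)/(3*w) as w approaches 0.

-7/3

Substitution gives 0/0.
Since tan(u)/u → 1 as u → 0, tan(7w)/(7w) → 1 and the limit is 7/(-3) = -7/3.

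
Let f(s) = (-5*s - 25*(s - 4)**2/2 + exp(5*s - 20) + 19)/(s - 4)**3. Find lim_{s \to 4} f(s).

Direct substitution gives 0/0.
Apply L'Hôpital: lim (-25*s + 5*e^(5*s - 20) + 95)/(3*(s - 4)^2), still 0/0.
Apply L'Hôpital: lim (25*e^(5*s - 20) - 25)/(6*s - 24), still 0/0.
After 3 applications of L'Hôpital's rule the quotient is (125*e^(5*s - 20))/(6); substituting s = 4 gives 125/6.

125/6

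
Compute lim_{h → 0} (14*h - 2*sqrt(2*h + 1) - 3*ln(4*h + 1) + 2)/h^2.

25

Substitution gives 0/0 (the numerator vanishes to order 2).
Expand each term to order h^2: the coefficient of h^2 in -3·ln(1 + 4h) is 24 and in -2·√(1 + 2h) is 1.
Lower-order terms cancel with the polynomial part, so the numerator is (25)·h^2 + o(h^2), and the limit is (25)/(1) = 25.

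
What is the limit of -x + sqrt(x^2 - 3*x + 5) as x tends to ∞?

This has the form ∞ − ∞. Multiply and divide by the conjugate √(x^2 - 3*x + 5) + x.
That gives (-3x + 5) / (√(x^2 - 3*x + 5) + x).
Divide numerator and denominator by x: the limit is -3/(2·1) = -3/2.

-3/2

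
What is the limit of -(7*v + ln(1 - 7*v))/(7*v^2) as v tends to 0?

7/2

Direct substitution gives 0/0.
Apply L'Hôpital: lim (7 - 7/(1 - 7*v))/(-14*v), still 0/0.
After 2 applications of L'Hôpital's rule the quotient is (-49/(1 - 7*v)^2)/(-14); substituting v = 0 gives 7/2.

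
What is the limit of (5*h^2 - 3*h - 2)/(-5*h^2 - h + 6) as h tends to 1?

Since h = 1 makes numerator and denominator zero, (h - 1) divides both.
Cancelling it gives (5*h + 2)/(-5*h - 6); now plug in h = 1 to get -7/11.

-7/11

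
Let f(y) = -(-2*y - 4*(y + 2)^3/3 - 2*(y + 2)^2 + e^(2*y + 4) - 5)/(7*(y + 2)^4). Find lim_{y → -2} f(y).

-2/21

Direct substitution gives 0/0.
Apply L'Hôpital: lim (-4*y - 4*(y + 2)^2 + 2*e^(2*y + 4) - 10)/(-28*(y + 2)^3), still 0/0.
Apply L'Hôpital: lim (-8*y + 4*e^(2*y + 4) - 20)/(-84*(y + 2)^2), still 0/0.
Apply L'Hôpital: lim (8*e^(2*y + 4) - 8)/(-168*y - 336), still 0/0.
After 4 applications of L'Hôpital's rule the quotient is (16*e^(2*y + 4))/(-168); substituting y = -2 gives -2/21.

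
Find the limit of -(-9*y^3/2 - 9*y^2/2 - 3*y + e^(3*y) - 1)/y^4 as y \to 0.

Direct substitution gives 0/0.
Apply L'Hôpital: lim (-27*y^2/2 - 9*y + 3*e^(3*y) - 3)/(-4*y^3), still 0/0.
Apply L'Hôpital: lim (-27*y + 9*e^(3*y) - 9)/(-12*y^2), still 0/0.
Apply L'Hôpital: lim (27*e^(3*y) - 27)/(-24*y), still 0/0.
After 4 applications of L'Hôpital's rule the quotient is (81*e^(3*y))/(-24); substituting y = 0 gives -27/8.

-27/8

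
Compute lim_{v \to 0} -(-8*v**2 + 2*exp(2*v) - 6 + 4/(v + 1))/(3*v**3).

Substitution gives 0/0; apply L'Hôpital's rule 3 times.
After differentiating numerator and denominator 3 times the quotient is (16*e^(2*v) - 24/(v + 1)^4)/(-18); at v = 0 this is 4/9.

4/9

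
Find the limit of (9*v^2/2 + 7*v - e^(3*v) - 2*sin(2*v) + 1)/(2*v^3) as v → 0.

Substitution gives 0/0 (the numerator vanishes to order 3).
Expand each term to order v^3: the coefficient of v^3 in -2·sin(2v) is 8/3 and in −e^(3v) is -9/2.
Lower-order terms cancel with the polynomial part, so the numerator is (-11/6)·v^3 + o(v^3), and the limit is (-11/6)/(2) = -11/12.

-11/12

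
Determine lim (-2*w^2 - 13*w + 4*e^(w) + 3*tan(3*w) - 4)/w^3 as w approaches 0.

83/3

Substitution gives 0/0 (the numerator vanishes to order 3).
Expand each term to order w^3: the coefficient of w^3 in 3·tan(3w) is 27 and in 4·e^(w) is 2/3.
Lower-order terms cancel with the polynomial part, so the numerator is (83/3)·w^3 + o(w^3), and the limit is (83/3)/(1) = 83/3.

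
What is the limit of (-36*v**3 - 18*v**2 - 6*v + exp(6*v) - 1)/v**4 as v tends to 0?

Direct substitution gives 0/0.
Apply L'Hôpital: lim (-108*v^2 - 36*v + 6*e^(6*v) - 6)/(4*v^3), still 0/0.
Apply L'Hôpital: lim (-216*v + 36*e^(6*v) - 36)/(12*v^2), still 0/0.
Apply L'Hôpital: lim (216*e^(6*v) - 216)/(24*v), still 0/0.
After 4 applications of L'Hôpital's rule the quotient is (1296*e^(6*v))/(24); substituting v = 0 gives 54.

54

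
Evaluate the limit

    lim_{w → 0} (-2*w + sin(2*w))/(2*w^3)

-2/3

Direct substitution gives 0/0.
Apply L'Hôpital: lim (2*cos(2*w) - 2)/(6*w^2), still 0/0.
Apply L'Hôpital: lim (-4*sin(2*w))/(12*w), still 0/0.
After 3 applications of L'Hôpital's rule the quotient is (-8*cos(2*w))/(12); substituting w = 0 gives -2/3.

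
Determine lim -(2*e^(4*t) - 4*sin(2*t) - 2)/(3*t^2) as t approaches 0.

Substitution gives 0/0 (the numerator vanishes to order 2).
Expand each term to order t^2: the coefficient of t^2 in -4·sin(2t) is 0 and in 2·e^(4t) is 16.
Lower-order terms cancel with the polynomial part, so the numerator is (16)·t^2 + o(t^2), and the limit is (16)/(-3) = -16/3.

-16/3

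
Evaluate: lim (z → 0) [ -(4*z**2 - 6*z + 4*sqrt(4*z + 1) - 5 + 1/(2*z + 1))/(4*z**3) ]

-2

Substitution gives 0/0; apply L'Hôpital's rule 3 times.
After differentiating numerator and denominator 3 times the quotient is (96/(4*z + 1)^(5/2) - 48/(2*z + 1)^4)/(-24); at z = 0 this is -2.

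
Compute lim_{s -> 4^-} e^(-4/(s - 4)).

∞

As s → 4⁻, -4/(s - 4) → +∞, so e^(-4/(s - 4)) → ∞.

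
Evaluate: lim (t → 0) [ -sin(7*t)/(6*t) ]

Substitution gives 0/0.
Write it as (7/(-6))·sin(7t)/(7t); since sin(u)/u → 1, the limit is -7/6.

-7/6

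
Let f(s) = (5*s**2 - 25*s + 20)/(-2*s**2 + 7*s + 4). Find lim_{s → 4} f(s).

-5/3

At s = 4 both the top and bottom vanish — a removable singularity. Factoring out (s - 4) from each leaves (5*s - 5)/(-2*s - 1), which at s = 4 equals -5/3.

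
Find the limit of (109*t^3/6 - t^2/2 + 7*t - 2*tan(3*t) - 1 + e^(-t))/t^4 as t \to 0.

Substitution gives 0/0 (the numerator vanishes to order 4).
Expand each term to order t^4: the coefficient of t^4 in -2·tan(3t) is 0 and in e^(-t) is 1/24.
Lower-order terms cancel with the polynomial part, so the numerator is (1/24)·t^4 + o(t^4), and the limit is (1/24)/(1) = 1/24.

1/24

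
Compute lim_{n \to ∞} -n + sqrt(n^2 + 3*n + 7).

This has the form ∞ − ∞. Multiply and divide by the conjugate √(n^2 + 3*n + 7) + n.
That gives (3n + 7) / (√(n^2 + 3*n + 7) + n).
Divide numerator and denominator by n: the limit is 3/(2·1) = 3/2.

3/2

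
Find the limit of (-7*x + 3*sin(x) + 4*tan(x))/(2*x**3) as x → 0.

Substitution gives 0/0; apply L'Hôpital's rule 3 times.
After differentiating numerator and denominator 3 times the quotient is (-3*cos(x) + 24*tan(x)^4 + 32*tan(x)^2 + 8)/(12); at x = 0 this is 5/12.

5/12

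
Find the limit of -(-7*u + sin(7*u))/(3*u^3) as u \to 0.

343/18

Direct substitution gives 0/0.
Apply L'Hôpital: lim (7*cos(7*u) - 7)/(-9*u^2), still 0/0.
Apply L'Hôpital: lim (-49*sin(7*u))/(-18*u), still 0/0.
After 3 applications of L'Hôpital's rule the quotient is (-343*cos(7*u))/(-18); substituting u = 0 gives 343/18.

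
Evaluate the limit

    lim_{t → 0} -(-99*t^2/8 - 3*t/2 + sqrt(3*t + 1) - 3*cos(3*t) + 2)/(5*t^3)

Substitution gives 0/0 (the numerator vanishes to order 3).
Expand each term to order t^3: the coefficient of t^3 in -3·cos(3t) is 0 and in √(1 + 3t) is 27/16.
Lower-order terms cancel with the polynomial part, so the numerator is (27/16)·t^3 + o(t^3), and the limit is (27/16)/(-5) = -27/80.

-27/80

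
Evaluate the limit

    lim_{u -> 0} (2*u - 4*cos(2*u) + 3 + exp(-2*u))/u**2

Substitution gives 0/0 (the numerator vanishes to order 2).
Expand each term to order u^2: the coefficient of u^2 in e^(-2u) is 2 and in -4·cos(2u) is 8.
Lower-order terms cancel with the polynomial part, so the numerator is (10)·u^2 + o(u^2), and the limit is (10)/(1) = 10.

10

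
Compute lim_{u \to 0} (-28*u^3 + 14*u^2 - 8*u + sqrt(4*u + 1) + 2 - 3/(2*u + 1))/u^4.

-58

Substitution gives 0/0; apply L'Hôpital's rule 4 times.
After differentiating numerator and denominator 4 times the quotient is (-240/(4*u + 1)^(7/2) - 1152/(2*u + 1)^5)/(24); at u = 0 this is -58.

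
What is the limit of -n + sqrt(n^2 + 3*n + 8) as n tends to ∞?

This has the form ∞ − ∞. Multiply and divide by the conjugate √(n^2 + 3*n + 8) + n.
That gives (3n + 8) / (√(n^2 + 3*n + 8) + n).
Divide numerator and denominator by n: the limit is 3/(2·1) = 3/2.

3/2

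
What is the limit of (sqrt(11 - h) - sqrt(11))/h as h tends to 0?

-√(11)/22

Substitution gives 0/0. Multiply numerator and denominator by the conjugate √(11 - h) + √11.
The numerator becomes (11 - h) − 11 = -h, so the expression simplifies to -1/(√(11 - h) + √11).
Letting h → 0 gives -1/(2√11) = -√(11)/22.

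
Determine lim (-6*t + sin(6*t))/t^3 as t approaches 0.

-36

Direct substitution gives 0/0.
Apply L'Hôpital: lim (6*cos(6*t) - 6)/(3*t^2), still 0/0.
Apply L'Hôpital: lim (-36*sin(6*t))/(6*t), still 0/0.
After 3 applications of L'Hôpital's rule the quotient is (-216*cos(6*t))/(6); substituting t = 0 gives -36.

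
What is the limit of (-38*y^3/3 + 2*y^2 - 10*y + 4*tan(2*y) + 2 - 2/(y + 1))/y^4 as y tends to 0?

-2

Substitution gives 0/0 (the numerator vanishes to order 4).
Expand each term to order y^4: the coefficient of y^4 in 4·tan(2y) is 0 and in -2·1/(1 + y) is -2.
Lower-order terms cancel with the polynomial part, so the numerator is (-2)·y^4 + o(y^4), and the limit is (-2)/(1) = -2.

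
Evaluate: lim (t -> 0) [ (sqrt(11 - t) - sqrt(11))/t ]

Substitution gives 0/0. Multiply numerator and denominator by the conjugate √(11 - t) + √11.
The numerator becomes (11 - t) − 11 = -t, so the expression simplifies to -1/(√(11 - t) + √11).
Letting t → 0 gives -1/(2√11) = -√(11)/22.

-√(11)/22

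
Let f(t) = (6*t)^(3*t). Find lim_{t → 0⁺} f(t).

Base → 0⁺ and exponent → 0⁺: a 0^0 form.
Take logs: 3t·ln(6t). This is 0·(−∞); rewriting as ln(6t)/(1/(3t)) and applying L'Hôpital gives 0.
Hence the limit is e^0 = 1.

1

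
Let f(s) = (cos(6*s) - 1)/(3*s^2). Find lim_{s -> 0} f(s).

-6

Direct substitution gives 0/0.
Apply L'Hôpital: lim (-6*sin(6*s))/(6*s), still 0/0.
After 2 applications of L'Hôpital's rule the quotient is (-36*cos(6*s))/(6); substituting s = 0 gives -6.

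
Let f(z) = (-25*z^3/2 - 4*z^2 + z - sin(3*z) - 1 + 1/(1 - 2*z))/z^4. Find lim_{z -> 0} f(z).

Substitution gives 0/0; apply L'Hôpital's rule 4 times.
After differentiating numerator and denominator 4 times the quotient is (-81*sin(3*z) - 384/(2*z - 1)^5)/(24); at z = 0 this is 16.

16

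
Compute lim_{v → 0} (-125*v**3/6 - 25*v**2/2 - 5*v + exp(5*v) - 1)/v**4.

625/24

Direct substitution gives 0/0.
Apply L'Hôpital: lim (-125*v^2/2 - 25*v + 5*e^(5*v) - 5)/(4*v^3), still 0/0.
Apply L'Hôpital: lim (-125*v + 25*e^(5*v) - 25)/(12*v^2), still 0/0.
Apply L'Hôpital: lim (125*e^(5*v) - 125)/(24*v), still 0/0.
After 4 applications of L'Hôpital's rule the quotient is (625*e^(5*v))/(24); substituting v = 0 gives 625/24.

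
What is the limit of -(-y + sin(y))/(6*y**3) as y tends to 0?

1/36

Direct substitution gives 0/0.
Apply L'Hôpital: lim (cos(y) - 1)/(-18*y^2), still 0/0.
Apply L'Hôpital: lim (-sin(y))/(-36*y), still 0/0.
After 3 applications of L'Hôpital's rule the quotient is (-cos(y))/(-36); substituting y = 0 gives 1/36.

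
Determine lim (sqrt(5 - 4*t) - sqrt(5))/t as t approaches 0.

Substitution gives 0/0. Multiply numerator and denominator by the conjugate √(5 - 4t) + √5.
The numerator becomes (5 - 4t) − 5 = -4t, so the expression simplifies to -4/(√(5 - 4t) + √5).
Letting t → 0 gives -4/(2√5) = -2*√(5)/5.

-2*√(5)/5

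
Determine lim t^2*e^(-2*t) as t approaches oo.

Write as t^2/e^{2t}, an ∞/∞ form.
Exponential growth dominates any polynomial, so repeated L'Hôpital (or the standard result) gives 0.

0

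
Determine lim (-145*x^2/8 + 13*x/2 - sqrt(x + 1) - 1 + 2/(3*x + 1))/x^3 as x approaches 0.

-865/16

Substitution gives 0/0; apply L'Hôpital's rule 3 times.
After differentiating numerator and denominator 3 times the quotient is (-324/(3*x + 1)^4 - 3/(8*(x + 1)^(5/2)))/(6); at x = 0 this is -865/16.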